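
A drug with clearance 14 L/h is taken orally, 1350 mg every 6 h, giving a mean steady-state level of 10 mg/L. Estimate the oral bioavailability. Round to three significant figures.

0.622

F·D/τ = CL·Css at steady state → F = CL·Css·τ / D.
F = 14 × 10 × 6 / 1350 = 0.622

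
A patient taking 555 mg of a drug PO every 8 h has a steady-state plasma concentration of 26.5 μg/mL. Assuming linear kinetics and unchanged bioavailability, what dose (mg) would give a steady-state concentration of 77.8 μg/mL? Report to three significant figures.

With linear kinetics, Css is proportional to dose rate (D/τ) at fixed clearance.
D₂ = D₁ × (Css,target / Css,current) = 555 × 77.8/26.5 = 1629 mg

1630 mg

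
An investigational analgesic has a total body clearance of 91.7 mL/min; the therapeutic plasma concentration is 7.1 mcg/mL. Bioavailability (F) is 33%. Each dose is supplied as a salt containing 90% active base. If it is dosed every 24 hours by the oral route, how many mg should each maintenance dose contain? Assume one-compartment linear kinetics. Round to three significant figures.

CL = 91.7 mL/min × 60/1000 = 5.502 L/h
D = CL × Css × τ / F / S = 5.502 × 7.1 × 24 / 0.33 / 0.9 = 3157 mg

3160 mg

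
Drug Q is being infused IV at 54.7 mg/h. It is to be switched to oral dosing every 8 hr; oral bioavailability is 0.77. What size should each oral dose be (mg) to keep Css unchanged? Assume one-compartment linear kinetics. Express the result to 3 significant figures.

568 mg

To maintain the same Css, the systemic dosing rate must be unchanged: F·D/τ = infusion rate.
D = rate × τ / F = 54.7 × 8 / 0.77 = 568.3 mg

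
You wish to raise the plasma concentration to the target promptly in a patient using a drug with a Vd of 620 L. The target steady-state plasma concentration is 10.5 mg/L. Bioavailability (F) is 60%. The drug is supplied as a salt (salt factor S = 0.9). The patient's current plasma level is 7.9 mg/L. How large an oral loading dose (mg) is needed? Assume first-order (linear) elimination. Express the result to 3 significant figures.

2990 mg

The loading dose fills Vd to the target concentration.
Concentration deficit ΔC = 10.5 − 7.9 = 2.600 mg/L
LD = Vd × ΔC / F / S = 620.0 × 2.600 / 0.6 / 0.9 = 2985 mg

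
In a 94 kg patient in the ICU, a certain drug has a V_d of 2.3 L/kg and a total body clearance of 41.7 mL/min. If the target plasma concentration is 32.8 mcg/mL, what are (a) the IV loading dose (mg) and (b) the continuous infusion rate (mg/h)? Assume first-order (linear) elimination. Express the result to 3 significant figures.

(a) 7090 mg; (b) 82.1 mg/h

Vd(total) = 94 kg × 2.3 L/kg = 216.2 L
Loading dose = Vd × C = 216.2 × 32.8 = 7091 mg
CL = 41.7 mL/min × 60/1000 = 2.502 L/h
Maintenance: replace elimination → rate = CL × Css = 2.502 × 32.8 = 82.07 mg/h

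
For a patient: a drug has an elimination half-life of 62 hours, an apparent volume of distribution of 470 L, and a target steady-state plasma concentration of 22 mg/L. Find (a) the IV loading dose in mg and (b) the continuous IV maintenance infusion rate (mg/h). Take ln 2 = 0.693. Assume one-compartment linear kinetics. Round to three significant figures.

LD = Vd × C = 470.0 × 22 = 10340 mg
CL = 0.693 × Vd / t½ = 0.693 × 470.0 / 62 = 5.253 L/h
Infusion rate = CL × Css = 5.253 × 22 = 115.6 mg/h

(a) 10300 mg; (b) 116 mg/h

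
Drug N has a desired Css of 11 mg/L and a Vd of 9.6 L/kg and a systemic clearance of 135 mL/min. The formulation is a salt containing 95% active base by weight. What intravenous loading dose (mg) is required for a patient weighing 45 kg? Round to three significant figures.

5000 mg

Vd = 9.6 L/kg × 45 kg = 432.0 L
LD = Vd × C / S = 432.0 × 11.00 / 0.95 = 5002 mg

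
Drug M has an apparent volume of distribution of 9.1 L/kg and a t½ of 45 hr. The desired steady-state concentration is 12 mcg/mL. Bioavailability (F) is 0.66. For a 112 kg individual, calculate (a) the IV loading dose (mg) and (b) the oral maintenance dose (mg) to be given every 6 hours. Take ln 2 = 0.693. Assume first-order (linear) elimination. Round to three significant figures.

(a) 12200 mg; (b) 1710 mg

Vd = 9.1 L/kg × 112 kg = 1019 L
LD = Vd × C = 1019 × 12 = 12230 mg
CL = 0.693 × Vd / t½ = 0.693 × 1019 / 45 = 15.69 L/h
D = CL × Css × τ / F = 15.69 × 12 × 6 / 0.66 = 1712 mg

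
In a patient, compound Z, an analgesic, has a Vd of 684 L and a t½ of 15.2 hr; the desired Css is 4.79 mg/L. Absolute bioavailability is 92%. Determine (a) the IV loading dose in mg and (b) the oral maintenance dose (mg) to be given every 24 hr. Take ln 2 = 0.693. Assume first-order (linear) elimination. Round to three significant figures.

LD = Vd × C = 684.0 × 4.79 = 3276 mg
CL = 0.693 × Vd / t½ = 0.693 × 684.0 / 15.2 = 31.19 L/h
D = CL × Css × τ / F = 31.19 × 4.79 × 24 / 0.92 = 3897 mg

(a) 3280 mg; (b) 3900 mg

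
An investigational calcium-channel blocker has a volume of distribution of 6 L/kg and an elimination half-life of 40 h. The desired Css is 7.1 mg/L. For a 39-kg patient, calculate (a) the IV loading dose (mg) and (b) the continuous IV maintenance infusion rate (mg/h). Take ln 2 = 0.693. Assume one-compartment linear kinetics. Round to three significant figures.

(a) 1660 mg; (b) 28.8 mg/h

Vd = 6 L/kg × 39 kg = 234.0 L
LD = Vd × C = 234.0 × 7.1 = 1661 mg
CL = 0.693 × Vd / t½ = 0.693 × 234.0 / 40 = 4.054 L/h
Infusion rate = CL × Css = 4.054 × 7.1 = 28.78 mg/h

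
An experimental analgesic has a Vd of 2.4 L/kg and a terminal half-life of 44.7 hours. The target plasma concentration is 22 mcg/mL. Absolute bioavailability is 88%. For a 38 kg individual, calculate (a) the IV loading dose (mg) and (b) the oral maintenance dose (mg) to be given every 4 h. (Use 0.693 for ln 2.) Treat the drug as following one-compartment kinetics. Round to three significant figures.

(a) 2010 mg; (b) 141 mg

Vd(total) = 38 kg × 2.4 L/kg = 91.20 L
LD = Vd × C = 91.20 × 22 = 2006 mg
CL = 0.693 × Vd / t½ = 0.693 × 91.20 / 44.7 = 1.414 L/h
D = CL × Css × τ / F = 1.414 × 22 × 4 / 0.88 = 141.4 mg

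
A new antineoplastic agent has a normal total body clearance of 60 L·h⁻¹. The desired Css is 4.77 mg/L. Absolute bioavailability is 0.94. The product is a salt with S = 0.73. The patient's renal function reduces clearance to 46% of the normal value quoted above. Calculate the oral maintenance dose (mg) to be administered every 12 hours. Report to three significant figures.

Patient clearance = 0.46 × 60.00 = 27.60 L/h
D = CL × Css × τ / F / S = 27.60 × 4.77 × 12 / 0.94 / 0.73 = 2302 mg

2300 mg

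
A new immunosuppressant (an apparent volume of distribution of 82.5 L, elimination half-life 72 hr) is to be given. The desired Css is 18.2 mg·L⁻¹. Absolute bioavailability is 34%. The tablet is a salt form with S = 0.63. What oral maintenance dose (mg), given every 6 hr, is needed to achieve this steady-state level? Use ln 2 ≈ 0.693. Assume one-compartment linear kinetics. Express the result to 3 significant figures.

CL = 0.693 × Vd / t½ = 0.693 × 82.50 / 72 = 0.7941 L/h
D = CL × Css × τ / F / S = 0.7941 × 18.2 × 6 / 0.34 / 0.63 = 404.8 mg

405 mg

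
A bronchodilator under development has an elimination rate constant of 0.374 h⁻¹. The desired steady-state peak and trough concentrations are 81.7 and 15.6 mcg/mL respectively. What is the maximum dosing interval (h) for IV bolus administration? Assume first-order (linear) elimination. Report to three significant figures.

Between IV bolus doses, concentration decays as C = C₀·e^(−kτ), so C_peak/C_trough = e^(kτ).
τ_max = ln(C_peak/C_trough) / k = ln(81.7/15.6) / 0.3740 = 1.656 / 0.3740 = 4.428 h

4.43 h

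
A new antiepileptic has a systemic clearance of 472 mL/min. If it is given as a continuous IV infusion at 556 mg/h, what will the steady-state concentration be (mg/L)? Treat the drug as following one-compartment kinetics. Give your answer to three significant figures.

19.6 mg/L

CL = 472 mL/min = 472 × 0.06 = 28.32 L/h
Css = rate / CL = 556 / 28.32 = 19.63 mg/L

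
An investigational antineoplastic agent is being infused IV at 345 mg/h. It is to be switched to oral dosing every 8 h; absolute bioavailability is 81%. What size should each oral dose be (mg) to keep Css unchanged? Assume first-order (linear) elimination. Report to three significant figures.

To maintain the same Css, the systemic dosing rate must be unchanged: F·D/τ = infusion rate.
D = rate × τ / F = 345 × 8 / 0.81 = 3407 mg

3410 mg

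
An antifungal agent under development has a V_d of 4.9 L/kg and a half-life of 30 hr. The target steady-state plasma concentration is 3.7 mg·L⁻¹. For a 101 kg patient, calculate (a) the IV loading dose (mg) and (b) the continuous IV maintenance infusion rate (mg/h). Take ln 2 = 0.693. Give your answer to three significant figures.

Total Vd = 4.9 × 101 = 494.9 L
LD = Vd × C = 494.9 × 3.7 = 1831 mg
CL = 0.693 × Vd / t½ = 0.693 × 494.9 / 30 = 11.43 L/h
Infusion rate = CL × Css = 11.43 × 3.7 = 42.29 mg/h

(a) 1830 mg; (b) 42.3 mg/h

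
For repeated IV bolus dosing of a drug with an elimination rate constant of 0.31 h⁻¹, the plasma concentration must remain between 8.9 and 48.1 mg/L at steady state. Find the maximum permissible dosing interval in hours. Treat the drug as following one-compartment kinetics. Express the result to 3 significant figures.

Between IV bolus doses, concentration decays as C = C₀·e^(−kτ), so C_peak/C_trough = e^(kτ).
τ_max = ln(C_peak/C_trough) / k = ln(48.1/8.9) / 0.3100 = 1.687 / 0.3100 = 5.442 h

5.44 h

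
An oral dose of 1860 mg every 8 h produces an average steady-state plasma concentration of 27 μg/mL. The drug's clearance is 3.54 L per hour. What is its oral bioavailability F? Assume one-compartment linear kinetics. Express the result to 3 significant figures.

F·D/τ = CL·Css at steady state → F = CL·Css·τ / D.
F = 3.54 × 27 × 8 / 1860 = 0.411

0.411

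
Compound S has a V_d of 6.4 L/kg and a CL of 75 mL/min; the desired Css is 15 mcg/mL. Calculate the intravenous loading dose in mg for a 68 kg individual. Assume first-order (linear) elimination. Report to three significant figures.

6530 mg

Vd(total) = 68 kg × 6.4 L/kg = 435.2 L
LD = Vd × C = 435.2 × 15.00 = 6528 mg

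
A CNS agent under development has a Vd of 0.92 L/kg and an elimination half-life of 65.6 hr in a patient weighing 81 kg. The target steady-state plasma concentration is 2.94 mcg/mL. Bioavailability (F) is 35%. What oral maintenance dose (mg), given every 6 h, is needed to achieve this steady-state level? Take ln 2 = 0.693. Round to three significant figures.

39.7 mg

Total Vd = 0.92 × 81 = 74.52 L
CL = 0.693 × Vd / t½ = 0.693 × 74.52 / 65.6 = 0.7872 L/h
D = CL × Css × τ / F = 0.7872 × 2.94 × 6 / 0.35 = 39.67 mg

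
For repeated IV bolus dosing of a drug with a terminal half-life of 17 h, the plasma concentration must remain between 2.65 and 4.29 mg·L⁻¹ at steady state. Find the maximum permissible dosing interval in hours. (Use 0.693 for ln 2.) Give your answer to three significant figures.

11.8 h

k = 0.693 / t½ = 0.693 / 17 = 0.04076 h⁻¹
Between IV bolus doses, concentration decays as C = C₀·e^(−kτ), so C_peak/C_trough = e^(kτ).
τ_max = ln(C_peak/C_trough) / k = ln(4.29/2.65) / 0.04076 = 0.4817 / 0.04076 = 11.82 h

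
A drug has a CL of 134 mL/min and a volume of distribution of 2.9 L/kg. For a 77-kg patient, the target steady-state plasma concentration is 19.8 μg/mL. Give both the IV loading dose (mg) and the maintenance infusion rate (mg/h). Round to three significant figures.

(a) 4420 mg; (b) 159 mg/h

Vd = 2.9 L/kg × 77 kg = 223.3 L
Loading dose = Vd × C = 223.3 × 19.8 = 4421 mg
CL = 134 mL/min = 134 × 0.06 = 8.040 L/h
Infusion rate = 8.040 L/h × 19.8 mg/L = 159.2 mg/h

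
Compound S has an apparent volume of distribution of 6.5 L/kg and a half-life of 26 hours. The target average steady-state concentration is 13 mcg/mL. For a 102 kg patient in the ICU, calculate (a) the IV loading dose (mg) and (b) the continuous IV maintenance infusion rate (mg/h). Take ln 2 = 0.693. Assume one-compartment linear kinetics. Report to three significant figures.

Vd = 6.5 L/kg × 102 kg = 663.0 L
LD = Vd × C = 663.0 × 13 = 8619 mg
CL = 0.693 × Vd / t½ = 0.693 × 663.0 / 26 = 17.67 L/h
Infusion rate = CL × Css = 17.67 × 13 = 229.7 mg/h

(a) 8620 mg; (b) 230 mg/h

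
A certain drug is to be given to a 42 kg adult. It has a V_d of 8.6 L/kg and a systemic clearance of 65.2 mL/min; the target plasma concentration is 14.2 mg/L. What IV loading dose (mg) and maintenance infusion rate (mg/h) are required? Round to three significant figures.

(a) 5130 mg; (b) 55.6 mg/h

Vd(total) = 42 kg × 8.6 L/kg = 361.2 L
LD = Vd · C_target = 361.2 × 14.2 = 5129 mg
CL = 65.2 mL/min = 65.2 × 0.06 = 3.912 L/h
Infusion rate = 3.912 L/h × 14.2 mg/L = 55.55 mg/h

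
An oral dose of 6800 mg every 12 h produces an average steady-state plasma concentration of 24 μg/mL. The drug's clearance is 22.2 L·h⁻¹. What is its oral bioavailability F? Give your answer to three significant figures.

0.940

F·D/τ = CL·Css at steady state → F = CL·Css·τ / D.
F = 22.2 × 24 × 12 / 6800 = 0.940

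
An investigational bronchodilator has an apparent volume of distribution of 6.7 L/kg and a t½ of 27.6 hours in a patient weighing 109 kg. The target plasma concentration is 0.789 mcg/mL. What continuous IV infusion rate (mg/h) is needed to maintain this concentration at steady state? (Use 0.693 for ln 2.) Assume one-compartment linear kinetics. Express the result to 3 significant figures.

Vd(total) = 109 kg × 6.7 L/kg = 730.3 L
k = 0.693/27.6 = 0.02511 h⁻¹, so CL = k·Vd = 0.02511 × 730.3 = 18.34 L/h
Infusion rate = CL × Css = 18.34 × 0.789 = 14.47 mg/h

14.5 mg/h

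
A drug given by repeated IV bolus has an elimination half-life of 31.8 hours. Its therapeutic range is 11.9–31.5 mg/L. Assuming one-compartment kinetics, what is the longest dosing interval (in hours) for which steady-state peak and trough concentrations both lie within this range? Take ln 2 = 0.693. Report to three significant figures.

44.7 h

k = 0.693 / t½ = 0.693 / 31.8 = 0.02179 h⁻¹
Between IV bolus doses, concentration decays as C = C₀·e^(−kτ), so C_peak/C_trough = e^(kτ).
τ_max = ln(C_peak/C_trough) / k = ln(31.5/11.9) / 0.02179 = 0.9734 / 0.02179 = 44.67 h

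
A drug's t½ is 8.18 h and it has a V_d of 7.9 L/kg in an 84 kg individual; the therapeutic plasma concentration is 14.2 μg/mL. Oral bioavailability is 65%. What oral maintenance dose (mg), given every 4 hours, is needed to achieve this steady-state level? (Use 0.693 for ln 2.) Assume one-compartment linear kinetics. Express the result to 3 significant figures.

Vd = 7.9 L/kg × 84 kg = 663.6 L
CL = ln 2 · Vd / t½ = 0.693 × 663.6 / 8.18 = 56.22 L/h
D = CL × Css × τ / F = 56.22 × 14.2 × 4 / 0.65 = 4913 mg

4910 mg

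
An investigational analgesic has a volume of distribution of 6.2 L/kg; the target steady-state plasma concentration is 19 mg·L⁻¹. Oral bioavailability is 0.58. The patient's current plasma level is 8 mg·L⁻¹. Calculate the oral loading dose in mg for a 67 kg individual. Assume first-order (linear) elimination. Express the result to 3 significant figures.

7880 mg

Total Vd = 6.2 × 67 = 415.4 L
Concentration deficit ΔC = 19 − 8 = 11.00 mg/L
LD = Vd × ΔC / F = 415.4 × 11.00 / 0.58 = 7878 mg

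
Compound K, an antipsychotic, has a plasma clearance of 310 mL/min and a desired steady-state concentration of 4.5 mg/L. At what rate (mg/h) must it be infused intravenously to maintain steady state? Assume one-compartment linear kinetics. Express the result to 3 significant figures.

Convert clearance: 310 mL/min × 60 min/h ÷ 1000 mL/L = 18.60 L/h
At steady state, infusion rate equals elimination rate: rate in = CL × Css.
Infusion rate = CL · Css = 18.60 L/h × 4.5 mg/L = 83.70 mg/h

83.7 mg/h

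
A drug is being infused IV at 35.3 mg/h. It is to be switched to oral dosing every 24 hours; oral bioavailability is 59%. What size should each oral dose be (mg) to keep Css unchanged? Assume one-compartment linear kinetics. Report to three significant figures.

To maintain the same Css, the systemic dosing rate must be unchanged: F·D/τ = infusion rate.
D = rate × τ / F = 35.3 × 24 / 0.59 = 1436 mg

1440 mg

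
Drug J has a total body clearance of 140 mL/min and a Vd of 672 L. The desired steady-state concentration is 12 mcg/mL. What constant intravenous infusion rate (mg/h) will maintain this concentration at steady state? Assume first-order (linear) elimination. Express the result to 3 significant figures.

101 mg/h

CL = 140 mL/min × 60/1000 = 8.400 L/h
At steady state, infusion rate equals elimination rate: rate in = CL × Css.
Rate = CL × Css = 8.400 × 12 = 100.8 mg/h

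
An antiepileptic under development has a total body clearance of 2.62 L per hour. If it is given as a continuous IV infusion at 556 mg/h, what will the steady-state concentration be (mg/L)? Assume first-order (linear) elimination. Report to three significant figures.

212 mg/L

Css = rate / CL = 556 / 2.620 = 212.2 mg/L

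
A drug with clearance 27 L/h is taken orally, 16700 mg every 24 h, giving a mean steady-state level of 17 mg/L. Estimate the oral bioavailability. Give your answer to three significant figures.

F·D/τ = CL·Css at steady state → F = CL·Css·τ / D.
F = 27 × 17 × 24 / 16700 = 0.660

0.660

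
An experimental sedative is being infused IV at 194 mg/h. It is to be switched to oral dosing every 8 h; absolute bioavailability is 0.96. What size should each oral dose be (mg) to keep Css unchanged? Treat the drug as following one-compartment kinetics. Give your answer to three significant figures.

1620 mg

To maintain the same Css, the systemic dosing rate must be unchanged: F·D/τ = infusion rate.
D = rate × τ / F = 194 × 8 / 0.96 = 1617 mg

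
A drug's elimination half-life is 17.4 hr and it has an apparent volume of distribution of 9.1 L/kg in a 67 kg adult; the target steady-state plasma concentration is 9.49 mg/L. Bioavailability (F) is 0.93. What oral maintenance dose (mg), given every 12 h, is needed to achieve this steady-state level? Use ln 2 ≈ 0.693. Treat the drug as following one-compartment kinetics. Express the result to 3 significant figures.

2970 mg

Vd(total) = 67 kg × 9.1 L/kg = 609.7 L
k = 0.693/17.4 = 0.03983 h⁻¹, so CL = k·Vd = 0.03983 × 609.7 = 24.28 L/h
D = CL × Css × τ / F = 24.28 × 9.49 × 12 / 0.93 = 2973 mg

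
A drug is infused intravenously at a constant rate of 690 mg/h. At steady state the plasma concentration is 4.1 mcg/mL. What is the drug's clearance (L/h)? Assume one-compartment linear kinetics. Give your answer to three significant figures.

168 L/h

At steady state, infusion rate = CL × Css, so CL = rate / Css.
CL = 690 / 4.1 = 168.3 L/h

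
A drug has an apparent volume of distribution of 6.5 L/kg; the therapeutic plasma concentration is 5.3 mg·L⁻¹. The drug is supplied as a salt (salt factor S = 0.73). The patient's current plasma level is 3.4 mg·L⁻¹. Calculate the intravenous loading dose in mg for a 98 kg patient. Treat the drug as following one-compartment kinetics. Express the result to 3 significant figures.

Vd(total) = 98 kg × 6.5 L/kg = 637.0 L
Concentration deficit ΔC = 5.3 − 3.4 = 1.900 mg/L
LD = Vd × ΔC / S = 637.0 × 1.900 / 0.73 = 1658 mg

1660 mg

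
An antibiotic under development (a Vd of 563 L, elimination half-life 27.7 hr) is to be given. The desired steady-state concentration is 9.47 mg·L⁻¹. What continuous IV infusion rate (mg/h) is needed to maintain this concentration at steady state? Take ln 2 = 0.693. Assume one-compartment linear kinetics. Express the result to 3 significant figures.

133 mg/h

k = 0.693/27.7 = 0.02502 h⁻¹, so CL = k·Vd = 0.02502 × 563.0 = 14.09 L/h
Infusion rate = CL × Css = 14.09 × 9.47 = 133.4 mg/h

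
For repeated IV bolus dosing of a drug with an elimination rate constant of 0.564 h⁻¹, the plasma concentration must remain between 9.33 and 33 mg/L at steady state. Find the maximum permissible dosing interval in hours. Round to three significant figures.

2.24 h

Between IV bolus doses, concentration decays as C = C₀·e^(−kτ), so C_peak/C_trough = e^(kτ).
τ_max = ln(C_peak/C_trough) / k = ln(33/9.33) / 0.5640 = 1.263 / 0.5640 = 2.239 h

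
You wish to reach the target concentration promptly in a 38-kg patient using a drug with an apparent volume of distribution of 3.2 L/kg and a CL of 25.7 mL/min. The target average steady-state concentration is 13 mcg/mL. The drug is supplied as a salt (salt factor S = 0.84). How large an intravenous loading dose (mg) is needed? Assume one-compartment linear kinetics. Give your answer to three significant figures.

Total Vd = 3.2 × 38 = 121.6 L
LD = Vd × C / S = 121.6 × 13.00 / 0.84 = 1882 mg

1880 mg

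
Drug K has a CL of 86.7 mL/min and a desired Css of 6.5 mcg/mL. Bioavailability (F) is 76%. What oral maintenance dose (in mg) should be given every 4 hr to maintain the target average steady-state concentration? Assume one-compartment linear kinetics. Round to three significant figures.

178 mg

Convert clearance: 86.7 mL/min × 60 min/h ÷ 1000 mL/L = 5.202 L/h
D = CL × Css × τ / F = 5.202 × 6.5 × 4 / 0.76 = 178.0 mg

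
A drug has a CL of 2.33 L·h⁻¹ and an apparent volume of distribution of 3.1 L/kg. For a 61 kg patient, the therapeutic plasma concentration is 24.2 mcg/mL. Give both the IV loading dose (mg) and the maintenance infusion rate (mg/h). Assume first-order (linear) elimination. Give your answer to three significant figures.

(a) 4580 mg; (b) 56.4 mg/h

Total Vd = 3.1 × 61 = 189.1 L
LD = Vd · C_target = 189.1 × 24.2 = 4576 mg
Maintenance infusion rate = CL × Css = 2.330 × 24.2 = 56.39 mg/h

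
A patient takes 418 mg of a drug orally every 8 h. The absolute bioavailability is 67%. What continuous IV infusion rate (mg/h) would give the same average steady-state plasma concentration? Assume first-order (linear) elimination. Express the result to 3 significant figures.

35.0 mg/h

Equivalent systemic input: infusion rate = F·D/τ.
Rate = 0.67 × 418 / 8 = 35.01 mg/h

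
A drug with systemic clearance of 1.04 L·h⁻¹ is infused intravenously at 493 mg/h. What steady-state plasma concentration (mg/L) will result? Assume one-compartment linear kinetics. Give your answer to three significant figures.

Css = rate / CL = 493 / 1.040 = 474.0 mg/L

474 mg/L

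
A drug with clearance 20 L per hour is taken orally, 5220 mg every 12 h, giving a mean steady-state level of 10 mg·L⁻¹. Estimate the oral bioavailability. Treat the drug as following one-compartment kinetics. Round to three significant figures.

F·D/τ = CL·Css at steady state → F = CL·Css·τ / D.
F = 20 × 10 × 12 / 5220 = 0.460

0.460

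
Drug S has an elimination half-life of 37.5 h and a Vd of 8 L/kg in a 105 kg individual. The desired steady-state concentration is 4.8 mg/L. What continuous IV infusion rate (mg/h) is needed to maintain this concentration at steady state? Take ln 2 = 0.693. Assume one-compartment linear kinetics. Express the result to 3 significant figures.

Vd(total) = 105 kg × 8 L/kg = 840.0 L
k = 0.693/37.5 = 0.01848 h⁻¹, so CL = k·Vd = 0.01848 × 840.0 = 15.52 L/h
Infusion rate = CL × Css = 15.52 × 4.8 = 74.50 mg/h

74.5 mg/h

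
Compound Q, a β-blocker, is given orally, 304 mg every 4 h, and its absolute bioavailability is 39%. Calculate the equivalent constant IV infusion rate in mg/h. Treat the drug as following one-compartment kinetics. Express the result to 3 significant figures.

29.6 mg/h

Equivalent systemic input: infusion rate = F·D/τ.
Rate = 0.39 × 304 / 4 = 29.64 mg/h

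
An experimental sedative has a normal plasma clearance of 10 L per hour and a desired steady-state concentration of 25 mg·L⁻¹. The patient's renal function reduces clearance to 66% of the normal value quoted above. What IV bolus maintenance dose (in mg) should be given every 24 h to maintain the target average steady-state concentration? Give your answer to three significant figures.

3960 mg

Patient clearance = 0.66 × 10.00 = 6.600 L/h
D = CL × Css × τ = 6.600 × 25 × 24 = 3960 mg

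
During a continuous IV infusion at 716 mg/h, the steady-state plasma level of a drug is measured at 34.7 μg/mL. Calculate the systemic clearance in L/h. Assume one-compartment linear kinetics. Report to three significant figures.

20.6 L/h

At steady state, infusion rate = CL × Css, so CL = rate / Css.
CL = 716 / 34.7 = 20.63 L/h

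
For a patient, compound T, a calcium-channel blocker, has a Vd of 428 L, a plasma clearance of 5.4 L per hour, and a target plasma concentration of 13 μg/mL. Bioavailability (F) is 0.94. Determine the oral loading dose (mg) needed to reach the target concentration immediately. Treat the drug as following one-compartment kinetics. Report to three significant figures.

5920 mg

LD = Vd × C / F = 428.0 × 13.00 / 0.94 = 5919 mg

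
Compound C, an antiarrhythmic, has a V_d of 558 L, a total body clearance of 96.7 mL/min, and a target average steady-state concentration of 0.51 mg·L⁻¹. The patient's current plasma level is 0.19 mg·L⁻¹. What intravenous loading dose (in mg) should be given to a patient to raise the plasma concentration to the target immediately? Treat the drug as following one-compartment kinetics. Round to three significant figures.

179 mg

Concentration deficit ΔC = 0.51 − 0.19 = 0.3200 mg/L
LD = Vd × ΔC = 558.0 × 0.3200 = 178.6 mg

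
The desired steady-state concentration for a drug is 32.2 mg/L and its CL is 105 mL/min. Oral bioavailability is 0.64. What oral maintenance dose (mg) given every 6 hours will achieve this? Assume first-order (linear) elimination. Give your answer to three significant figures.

CL = 105 mL/min × 60/1000 = 6.300 L/h
D = CL × Css × τ / F = 6.300 × 32.2 × 6 / 0.64 = 1902 mg

1900 mg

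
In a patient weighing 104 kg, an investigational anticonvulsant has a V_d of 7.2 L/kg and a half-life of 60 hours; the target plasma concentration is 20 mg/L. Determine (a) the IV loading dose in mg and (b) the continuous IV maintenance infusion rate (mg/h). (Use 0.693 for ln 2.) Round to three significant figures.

(a) 15000 mg; (b) 173 mg/h

Vd = 7.2 L/kg × 104 kg = 748.8 L
LD = Vd × C = 748.8 × 20 = 14980 mg
CL = 0.693 × Vd / t½ = 0.693 × 748.8 / 60 = 8.649 L/h
Infusion rate = CL × Css = 8.649 × 20 = 173.0 mg/h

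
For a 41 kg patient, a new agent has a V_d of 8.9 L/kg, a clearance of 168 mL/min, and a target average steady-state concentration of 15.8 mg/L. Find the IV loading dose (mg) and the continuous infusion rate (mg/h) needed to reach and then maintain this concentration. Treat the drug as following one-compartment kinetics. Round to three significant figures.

Total Vd = 8.9 × 41 = 364.9 L
LD = Vd · C_target = 364.9 × 15.8 = 5765 mg
CL = 168 mL/min × 60/1000 = 10.08 L/h
Maintenance: replace elimination → rate = CL × Css = 10.08 × 15.8 = 159.3 mg/h

(a) 5770 mg; (b) 159 mg/h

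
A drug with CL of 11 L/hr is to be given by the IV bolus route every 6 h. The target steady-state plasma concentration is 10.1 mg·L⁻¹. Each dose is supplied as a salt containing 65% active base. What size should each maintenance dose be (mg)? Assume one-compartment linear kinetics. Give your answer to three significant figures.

1030 mg

D = CL × Css × τ / S = 11.00 × 10.1 × 6 / 0.65 = 1026 mg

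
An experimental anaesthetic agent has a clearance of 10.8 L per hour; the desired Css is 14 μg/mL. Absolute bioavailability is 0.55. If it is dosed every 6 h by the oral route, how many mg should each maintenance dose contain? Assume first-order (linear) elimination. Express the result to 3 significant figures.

1650 mg

D = CL × Css × τ / F = 10.80 × 14 × 6 / 0.55 = 1649 mg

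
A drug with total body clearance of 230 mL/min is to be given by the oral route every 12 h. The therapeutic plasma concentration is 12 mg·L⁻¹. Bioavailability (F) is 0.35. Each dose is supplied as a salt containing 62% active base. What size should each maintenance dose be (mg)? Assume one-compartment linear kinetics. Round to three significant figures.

9160 mg

CL = 230 mL/min = 230 × 0.06 = 13.80 L/h
D = CL × Css × τ / F / S = 13.80 × 12 × 12 / 0.35 / 0.62 = 9158 mg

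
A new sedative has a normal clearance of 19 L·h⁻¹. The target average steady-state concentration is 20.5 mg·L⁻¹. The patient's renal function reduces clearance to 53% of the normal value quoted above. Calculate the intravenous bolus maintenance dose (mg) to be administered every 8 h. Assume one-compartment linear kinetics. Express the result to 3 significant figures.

1650 mg

Patient clearance = 0.53 × 19.00 = 10.07 L/h
At steady state, dose per interval replaces the amount cleared in that interval: D/τ = CL·Css.
D = CL × Css × τ = 10.07 × 20.5 × 8 = 1651 mg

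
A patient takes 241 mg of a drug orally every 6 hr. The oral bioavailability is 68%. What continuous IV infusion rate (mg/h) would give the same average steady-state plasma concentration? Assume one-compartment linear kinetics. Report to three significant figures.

Equivalent systemic input: infusion rate = F·D/τ.
Rate = 0.68 × 241 / 6 = 27.31 mg/h

27.3 mg/h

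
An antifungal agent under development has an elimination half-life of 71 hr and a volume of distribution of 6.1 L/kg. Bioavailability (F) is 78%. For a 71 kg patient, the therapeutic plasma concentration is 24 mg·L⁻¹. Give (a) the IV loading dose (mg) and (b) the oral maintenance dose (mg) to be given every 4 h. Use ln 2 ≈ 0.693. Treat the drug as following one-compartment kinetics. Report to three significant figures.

(a) 10400 mg; (b) 520 mg

Vd = 6.1 L/kg × 71 kg = 433.1 L
LD = Vd × C = 433.1 × 24 = 10390 mg
CL = 0.693 × Vd / t½ = 0.693 × 433.1 / 71 = 4.227 L/h
D = CL × Css × τ / F = 4.227 × 24 × 4 / 0.78 = 520.2 mg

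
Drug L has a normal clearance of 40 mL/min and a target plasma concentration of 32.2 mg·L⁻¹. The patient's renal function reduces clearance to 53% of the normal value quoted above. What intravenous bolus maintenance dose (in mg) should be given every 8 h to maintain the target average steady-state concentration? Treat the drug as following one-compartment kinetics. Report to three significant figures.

CL = 40 mL/min = 40 × 0.06 = 2.400 L/h
Patient clearance = 0.53 × 2.400 = 1.272 L/h
D = CL × Css × τ = 1.272 × 32.2 × 8 = 327.7 mg

328 mg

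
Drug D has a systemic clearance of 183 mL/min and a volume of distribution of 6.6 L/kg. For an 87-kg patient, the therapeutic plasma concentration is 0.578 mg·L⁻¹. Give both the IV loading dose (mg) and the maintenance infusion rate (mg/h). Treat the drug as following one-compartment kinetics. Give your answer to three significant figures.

(a) 332 mg; (b) 6.35 mg/h

Vd(total) = 87 kg × 6.6 L/kg = 574.2 L
Loading dose = Vd × C = 574.2 × 0.578 = 331.9 mg
Convert clearance: 183 mL/min × 60 min/h ÷ 1000 mL/L = 10.98 L/h
Maintenance infusion rate = CL × Css = 10.98 × 0.578 = 6.346 mg/h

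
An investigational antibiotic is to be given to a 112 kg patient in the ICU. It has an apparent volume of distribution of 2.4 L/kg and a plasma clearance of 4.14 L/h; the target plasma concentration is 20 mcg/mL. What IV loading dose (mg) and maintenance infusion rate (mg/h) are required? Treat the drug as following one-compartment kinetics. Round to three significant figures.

(a) 5380 mg; (b) 82.8 mg/h

Vd = 2.4 L/kg × 112 kg = 268.8 L
Loading dose = Vd × C = 268.8 × 20 = 5376 mg
Maintenance: replace elimination → rate = CL × Css = 4.140 × 20 = 82.80 mg/h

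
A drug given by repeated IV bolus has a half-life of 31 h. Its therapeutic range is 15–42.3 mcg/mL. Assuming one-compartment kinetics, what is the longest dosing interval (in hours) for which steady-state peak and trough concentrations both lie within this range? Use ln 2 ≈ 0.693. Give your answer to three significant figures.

k = 0.693 / t½ = 0.693 / 31 = 0.02235 h⁻¹
Between IV bolus doses, concentration decays as C = C₀·e^(−kτ), so C_peak/C_trough = e^(kτ).
τ_max = ln(C_peak/C_trough) / k = ln(42.3/15) / 0.02235 = 1.037 / 0.02235 = 46.40 h

46.4 h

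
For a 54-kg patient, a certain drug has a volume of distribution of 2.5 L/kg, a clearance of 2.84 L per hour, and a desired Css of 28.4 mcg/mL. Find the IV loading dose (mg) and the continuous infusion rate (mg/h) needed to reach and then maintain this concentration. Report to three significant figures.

Vd(total) = 54 kg × 2.5 L/kg = 135.0 L
LD = Vd · C_target = 135.0 × 28.4 = 3834 mg
Maintenance: replace elimination → rate = CL × Css = 2.840 × 28.4 = 80.66 mg/h

(a) 3830 mg; (b) 80.7 mg/h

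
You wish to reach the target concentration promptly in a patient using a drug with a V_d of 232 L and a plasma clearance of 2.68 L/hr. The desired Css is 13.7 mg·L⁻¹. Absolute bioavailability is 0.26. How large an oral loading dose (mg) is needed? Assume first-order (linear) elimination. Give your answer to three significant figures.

12200 mg

The loading dose fills Vd to the target concentration.
LD = Vd × C / F = 232.0 × 13.70 / 0.26 = 12220 mg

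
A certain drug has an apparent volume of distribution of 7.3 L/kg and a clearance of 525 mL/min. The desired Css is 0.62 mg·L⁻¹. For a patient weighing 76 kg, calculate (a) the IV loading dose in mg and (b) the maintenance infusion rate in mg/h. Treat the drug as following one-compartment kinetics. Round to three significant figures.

(a) 344 mg; (b) 19.5 mg/h

Vd = 7.3 L/kg × 76 kg = 554.8 L
Loading dose = Vd × C = 554.8 × 0.62 = 344.0 mg
CL = 525 mL/min × 60/1000 = 31.50 L/h
Infusion rate = 31.50 L/h × 0.62 mg/L = 19.53 mg/h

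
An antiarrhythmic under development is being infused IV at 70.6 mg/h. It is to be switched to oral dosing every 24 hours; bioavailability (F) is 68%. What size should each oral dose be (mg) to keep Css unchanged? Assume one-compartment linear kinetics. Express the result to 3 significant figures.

To maintain the same Css, the systemic dosing rate must be unchanged: F·D/τ = infusion rate.
D = rate × τ / F = 70.6 × 24 / 0.68 = 2492 mg

2490 mg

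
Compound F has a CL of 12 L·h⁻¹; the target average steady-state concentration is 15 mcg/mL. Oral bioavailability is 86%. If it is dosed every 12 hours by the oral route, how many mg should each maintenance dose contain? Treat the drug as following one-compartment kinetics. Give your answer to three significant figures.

2510 mg

D = CL × Css × τ / F = 12.00 × 15 × 12 / 0.86 = 2512 mg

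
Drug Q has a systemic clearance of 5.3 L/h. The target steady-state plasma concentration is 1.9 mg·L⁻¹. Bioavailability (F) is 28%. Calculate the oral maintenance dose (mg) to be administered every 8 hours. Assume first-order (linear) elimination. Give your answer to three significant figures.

D = CL × Css × τ / F = 5.300 × 1.9 × 8 / 0.28 = 287.7 mg

288 mg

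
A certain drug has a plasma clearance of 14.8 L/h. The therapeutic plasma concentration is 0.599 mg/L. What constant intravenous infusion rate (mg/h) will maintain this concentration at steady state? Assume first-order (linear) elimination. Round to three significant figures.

8.87 mg/h

R₀ = 14.80 × 0.599 = 8.865 mg/h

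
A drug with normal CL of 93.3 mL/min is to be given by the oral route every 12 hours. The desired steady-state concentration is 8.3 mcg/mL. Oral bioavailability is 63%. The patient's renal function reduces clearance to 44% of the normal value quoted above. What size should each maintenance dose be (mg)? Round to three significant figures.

389 mg

CL = 93.3 mL/min × 60/1000 = 5.598 L/h
Patient clearance = 0.44 × 5.598 = 2.463 L/h
At steady state, dose per interval replaces the amount cleared in that interval: F·D/τ = CL·Css.
D = CL × Css × τ / F = 2.463 × 8.3 × 12 / 0.63 = 389.4 mg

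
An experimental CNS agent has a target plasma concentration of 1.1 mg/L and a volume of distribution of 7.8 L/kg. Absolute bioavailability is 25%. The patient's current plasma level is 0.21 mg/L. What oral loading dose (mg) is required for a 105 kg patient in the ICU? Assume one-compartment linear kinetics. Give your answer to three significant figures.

2920 mg

Total Vd = 7.8 × 105 = 819.0 L
The loading dose fills Vd to the target concentration.
Concentration deficit ΔC = 1.1 − 0.21 = 0.8900 mg/L
LD = Vd × ΔC / F = 819.0 × 0.8900 / 0.25 = 2916 mg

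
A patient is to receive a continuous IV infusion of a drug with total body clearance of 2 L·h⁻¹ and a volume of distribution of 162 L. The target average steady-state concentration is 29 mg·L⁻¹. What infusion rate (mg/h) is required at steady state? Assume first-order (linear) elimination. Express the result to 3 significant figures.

58.0 mg/h

Rate = CL × Css = 2.000 × 29 = 58.00 mg/h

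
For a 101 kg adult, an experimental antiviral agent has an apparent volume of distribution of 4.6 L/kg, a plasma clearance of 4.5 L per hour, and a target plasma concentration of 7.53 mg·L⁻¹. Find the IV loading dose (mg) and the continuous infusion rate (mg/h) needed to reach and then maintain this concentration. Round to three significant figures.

(a) 3500 mg; (b) 33.9 mg/h

Vd = 4.6 L/kg × 101 kg = 464.6 L
LD = Vd · C_target = 464.6 × 7.53 = 3498 mg
Maintenance: replace elimination → rate = CL × Css = 4.500 × 7.53 = 33.89 mg/h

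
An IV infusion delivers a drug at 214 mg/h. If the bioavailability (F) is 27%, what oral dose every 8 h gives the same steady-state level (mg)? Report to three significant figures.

6340 mg

To maintain the same Css, the systemic dosing rate must be unchanged: F·D/τ = infusion rate.
D = rate × τ / F = 214 × 8 / 0.27 = 6341 mg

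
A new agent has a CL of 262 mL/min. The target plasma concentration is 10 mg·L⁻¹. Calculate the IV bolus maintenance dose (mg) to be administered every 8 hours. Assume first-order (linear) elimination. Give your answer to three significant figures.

Convert clearance: 262 mL/min × 60 min/h ÷ 1000 mL/L = 15.72 L/h
At steady state, dose per interval replaces the amount cleared in that interval: D/τ = CL·Css.
D = CL × Css × τ = 15.72 × 10 × 8 = 1258 mg

1260 mg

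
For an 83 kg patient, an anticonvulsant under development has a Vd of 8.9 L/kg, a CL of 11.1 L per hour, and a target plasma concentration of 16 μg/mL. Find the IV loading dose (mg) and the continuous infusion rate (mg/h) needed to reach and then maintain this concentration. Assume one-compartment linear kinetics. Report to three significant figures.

Vd = 8.9 L/kg × 83 kg = 738.7 L
LD = Vd · C_target = 738.7 × 16 = 11820 mg
Maintenance infusion rate = CL × Css = 11.10 × 16 = 177.6 mg/h

(a) 11800 mg; (b) 178 mg/h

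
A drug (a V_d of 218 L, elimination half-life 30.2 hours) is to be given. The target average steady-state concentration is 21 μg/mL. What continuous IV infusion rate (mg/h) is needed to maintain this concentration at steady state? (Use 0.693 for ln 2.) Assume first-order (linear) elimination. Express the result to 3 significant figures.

105 mg/h

CL = ln 2 · Vd / t½ = 0.693 × 218.0 / 30.2 = 5.002 L/h
Infusion rate = CL × Css = 5.002 × 21 = 105.0 mg/h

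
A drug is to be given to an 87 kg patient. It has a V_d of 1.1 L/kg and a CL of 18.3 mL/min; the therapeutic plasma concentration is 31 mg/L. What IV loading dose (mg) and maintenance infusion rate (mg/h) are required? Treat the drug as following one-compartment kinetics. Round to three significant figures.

(a) 2970 mg; (b) 34.0 mg/h

Vd = 1.1 L/kg × 87 kg = 95.70 L
Loading: fill Vd to C_target → 95.70 L × 31 mg/L = 2967 mg
Convert clearance: 18.3 mL/min × 60 min/h ÷ 1000 mL/L = 1.098 L/h
Maintenance infusion rate = CL × Css = 1.098 × 31 = 34.04 mg/h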